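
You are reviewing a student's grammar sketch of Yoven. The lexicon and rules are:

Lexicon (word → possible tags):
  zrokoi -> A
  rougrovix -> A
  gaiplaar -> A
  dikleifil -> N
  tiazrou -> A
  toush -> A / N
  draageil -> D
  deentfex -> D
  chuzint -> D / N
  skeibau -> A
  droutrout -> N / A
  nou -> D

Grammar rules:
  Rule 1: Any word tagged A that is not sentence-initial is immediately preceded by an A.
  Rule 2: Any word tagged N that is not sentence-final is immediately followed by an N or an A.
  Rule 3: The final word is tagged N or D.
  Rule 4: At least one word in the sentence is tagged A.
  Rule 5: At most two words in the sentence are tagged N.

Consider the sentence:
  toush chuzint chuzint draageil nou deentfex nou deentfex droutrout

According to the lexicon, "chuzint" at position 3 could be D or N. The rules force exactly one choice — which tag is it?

Candidates per position — 1:toush {A,N}; 2:chuzint {D,N}; 3:chuzint {D,N}; 4:draageil {D}; 5:nou {D}; 6:deentfex {D}; 7:nou {D}; 8:deentfex {D}; 9:droutrout {N,A}.
If word 1 were N, no tagging could satisfy rule 2; so word 1 is A.
If word 2 were N, no tagging could satisfy rule 2; so word 2 is D.
If word 3 were N, no tagging could satisfy rule 2; so word 3 is D.
If word 9 were A, no tagging could satisfy rule 1; so word 9 is N.
The unique satisfying tagging is: A D D D D D D D N.
Checking: rule 1 holds; rule 2 holds; rule 3 holds; rule 4 holds; rule 5 holds.

D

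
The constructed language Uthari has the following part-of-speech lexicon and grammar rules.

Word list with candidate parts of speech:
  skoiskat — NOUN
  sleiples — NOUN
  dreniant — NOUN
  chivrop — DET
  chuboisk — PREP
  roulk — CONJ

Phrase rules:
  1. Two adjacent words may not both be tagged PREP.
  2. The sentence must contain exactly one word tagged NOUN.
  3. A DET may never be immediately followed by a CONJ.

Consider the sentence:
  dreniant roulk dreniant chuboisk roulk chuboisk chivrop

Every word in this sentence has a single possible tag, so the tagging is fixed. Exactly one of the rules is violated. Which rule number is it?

Fixed tagging: NOUN CONJ NOUN PREP CONJ PREP DET.
Applying the rules: R1 holds, R2 violated, R3 holds.
Only rule 2 fails.

2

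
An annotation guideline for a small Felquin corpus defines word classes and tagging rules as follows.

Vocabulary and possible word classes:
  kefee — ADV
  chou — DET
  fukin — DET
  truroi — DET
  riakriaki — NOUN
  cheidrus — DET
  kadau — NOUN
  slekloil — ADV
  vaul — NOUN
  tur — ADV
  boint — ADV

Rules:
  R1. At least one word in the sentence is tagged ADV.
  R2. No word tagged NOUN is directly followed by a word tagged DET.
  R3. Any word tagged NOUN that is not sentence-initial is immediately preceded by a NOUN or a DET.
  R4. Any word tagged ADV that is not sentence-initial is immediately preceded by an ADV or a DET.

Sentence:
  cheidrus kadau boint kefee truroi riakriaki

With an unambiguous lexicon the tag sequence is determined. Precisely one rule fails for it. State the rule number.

4

Fixed tagging: DET NOUN ADV ADV DET NOUN.
Applying the rules: R1 pass, R2 pass, R3 pass, R4 fail.
Only rule 4 fails.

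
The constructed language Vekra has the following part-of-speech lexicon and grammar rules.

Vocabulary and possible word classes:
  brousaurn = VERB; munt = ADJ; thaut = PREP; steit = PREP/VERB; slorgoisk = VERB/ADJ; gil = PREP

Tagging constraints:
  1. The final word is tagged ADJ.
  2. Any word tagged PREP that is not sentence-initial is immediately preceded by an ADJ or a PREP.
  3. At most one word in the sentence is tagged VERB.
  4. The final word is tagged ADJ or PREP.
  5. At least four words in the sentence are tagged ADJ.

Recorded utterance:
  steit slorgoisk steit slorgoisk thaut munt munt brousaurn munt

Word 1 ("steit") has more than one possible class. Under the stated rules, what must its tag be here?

Candidates per position — 1:steit {PREP,VERB}; 2:slorgoisk {VERB,ADJ}; 3:steit {PREP,VERB}; 4:slorgoisk {VERB,ADJ}; 5:thaut {PREP}; 6:munt {ADJ}; 7:munt {ADJ}; 8:brousaurn {VERB}; 9:munt {ADJ}.
Position 1: VERB is ruled out by rule 3; that leaves PREP.
Position 2: VERB is ruled out by rule 3; that leaves ADJ.
Position 3: VERB is ruled out by rule 3; that leaves PREP.
Position 4: VERB is ruled out by rule 2; that leaves ADJ.
So the tagging must be: PREP ADJ PREP ADJ PREP ADJ ADJ VERB ADJ.
Verifying each rule — rule 1 satisfied; rule 2 satisfied; rule 3 satisfied; rule 4 satisfied; rule 5 satisfied.

PREP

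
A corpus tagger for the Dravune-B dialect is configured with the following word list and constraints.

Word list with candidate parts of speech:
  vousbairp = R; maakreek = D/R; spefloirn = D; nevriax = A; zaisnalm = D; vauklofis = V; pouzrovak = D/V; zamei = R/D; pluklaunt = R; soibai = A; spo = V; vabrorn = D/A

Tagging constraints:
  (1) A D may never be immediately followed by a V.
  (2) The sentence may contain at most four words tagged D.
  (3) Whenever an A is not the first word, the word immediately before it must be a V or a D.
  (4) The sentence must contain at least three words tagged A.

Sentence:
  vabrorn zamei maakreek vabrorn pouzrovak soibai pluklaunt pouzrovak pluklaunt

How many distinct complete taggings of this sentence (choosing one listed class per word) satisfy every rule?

8

Candidates per position — 1:vabrorn {D,A}; 2:zamei {R,D}; 3:maakreek {D,R}; 4:vabrorn {D,A}; 5:pouzrovak {D,V}; 6:soibai {A}; 7:pluklaunt {R}; 8:pouzrovak {D,V}; 9:pluklaunt {R}.
There are 64 candidate sequences in total.
Checking each against the rules leaves 8 sequences.
Count = 8.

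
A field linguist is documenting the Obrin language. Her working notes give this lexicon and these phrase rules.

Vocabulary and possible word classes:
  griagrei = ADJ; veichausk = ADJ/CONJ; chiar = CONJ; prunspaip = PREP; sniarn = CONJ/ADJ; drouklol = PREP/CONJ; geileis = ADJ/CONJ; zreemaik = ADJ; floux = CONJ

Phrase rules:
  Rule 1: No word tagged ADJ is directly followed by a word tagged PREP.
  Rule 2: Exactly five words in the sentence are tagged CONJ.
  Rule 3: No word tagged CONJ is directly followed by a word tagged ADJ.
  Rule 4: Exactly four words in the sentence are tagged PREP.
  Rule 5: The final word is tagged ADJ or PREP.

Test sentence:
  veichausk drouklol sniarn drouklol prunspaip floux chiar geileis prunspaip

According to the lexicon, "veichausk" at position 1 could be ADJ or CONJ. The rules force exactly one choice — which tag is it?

Candidates per position — 1:veichausk {ADJ,CONJ}; 2:drouklol {PREP,CONJ}; 3:sniarn {CONJ,ADJ}; 4:drouklol {PREP,CONJ}; 5:prunspaip {PREP}; 6:floux {CONJ}; 7:chiar {CONJ}; 8:geileis {ADJ,CONJ}; 9:prunspaip {PREP}.
At position 2, choosing CONJ makes rule 4 impossible to satisfy; hence PREP.
At position 4, choosing CONJ makes rule 4 impossible to satisfy; hence PREP.
At position 8, choosing ADJ makes rule 1 impossible to satisfy; hence CONJ.
At position 1, choosing ADJ makes rule 1 impossible to satisfy; hence CONJ.
At position 3, choosing ADJ makes rule 1 impossible to satisfy; hence CONJ.
The only consistent sequence is: CONJ PREP CONJ PREP PREP CONJ CONJ CONJ PREP.
Check: rule 1 ok; rule 2 ok; rule 3 ok; rule 4 ok; rule 5 ok.

CONJ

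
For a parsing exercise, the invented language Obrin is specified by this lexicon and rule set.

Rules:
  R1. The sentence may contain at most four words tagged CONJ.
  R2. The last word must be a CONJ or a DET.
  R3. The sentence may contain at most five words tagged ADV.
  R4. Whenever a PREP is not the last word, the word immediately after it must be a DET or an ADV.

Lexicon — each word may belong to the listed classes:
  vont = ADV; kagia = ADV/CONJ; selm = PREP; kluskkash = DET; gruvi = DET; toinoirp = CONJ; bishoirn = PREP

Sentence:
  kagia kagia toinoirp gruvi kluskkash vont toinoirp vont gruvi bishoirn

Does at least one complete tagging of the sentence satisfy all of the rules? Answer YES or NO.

NO

Candidates per position — 1:kagia {ADV,CONJ}; 2:kagia {ADV,CONJ}; 3:toinoirp {CONJ}; 4:gruvi {DET}; 5:kluskkash {DET}; 6:vont {ADV}; 7:toinoirp {CONJ}; 8:vont {ADV}; 9:gruvi {DET}; 10:bishoirn {PREP}.
Rule 2 cannot be satisfied by any choice of tags from the lexicon.
So there is no consistent tagging.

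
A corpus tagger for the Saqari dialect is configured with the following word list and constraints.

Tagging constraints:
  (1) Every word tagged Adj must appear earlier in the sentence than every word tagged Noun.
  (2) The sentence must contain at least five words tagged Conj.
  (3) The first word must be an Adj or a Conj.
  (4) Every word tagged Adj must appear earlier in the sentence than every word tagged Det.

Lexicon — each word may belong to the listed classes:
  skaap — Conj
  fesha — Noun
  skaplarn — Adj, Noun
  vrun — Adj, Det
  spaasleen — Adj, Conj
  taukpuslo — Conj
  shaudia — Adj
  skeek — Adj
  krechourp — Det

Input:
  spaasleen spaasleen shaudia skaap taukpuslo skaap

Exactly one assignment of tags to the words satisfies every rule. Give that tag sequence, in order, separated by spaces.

Conj Conj Adj Conj Conj Conj

Candidates per position — 1:spaasleen {Adj,Conj}; 2:spaasleen {Adj,Conj}; 3:shaudia {Adj}; 4:skaap {Conj}; 5:taukpuslo {Conj}; 6:skaap {Conj}.
At position 1, choosing Adj makes rule 2 impossible to satisfy; hence Conj.
At position 2, choosing Adj makes rule 2 impossible to satisfy; hence Conj.
That leaves exactly one tagging: Conj Conj Adj Conj Conj Conj.
Rule-by-rule: rule 1 ✓; rule 2 ✓; rule 3 ✓; rule 4 ✓.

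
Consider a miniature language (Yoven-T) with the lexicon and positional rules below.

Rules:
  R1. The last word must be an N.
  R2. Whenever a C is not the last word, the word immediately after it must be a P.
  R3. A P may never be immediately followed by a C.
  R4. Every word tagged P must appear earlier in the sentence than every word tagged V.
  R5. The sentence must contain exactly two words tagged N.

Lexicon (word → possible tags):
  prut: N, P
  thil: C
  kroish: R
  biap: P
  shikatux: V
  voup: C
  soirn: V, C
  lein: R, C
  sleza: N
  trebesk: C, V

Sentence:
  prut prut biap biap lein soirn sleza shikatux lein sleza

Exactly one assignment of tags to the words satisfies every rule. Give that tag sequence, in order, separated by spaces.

P P P P R V N V R N

Candidates per position — 1:prut {N,P}; 2:prut {N,P}; 3:biap {P}; 4:biap {P}; 5:lein {R,C}; 6:soirn {V,C}; 7:sleza {N}; 8:shikatux {V}; 9:lein {R,C}; 10:sleza {N}.
If word 1 were N, no tagging could satisfy rule 5; so word 1 is P.
If word 2 were N, no tagging could satisfy rule 5; so word 2 is P.
If word 5 were C, no tagging could satisfy rule 2; so word 5 is R.
If word 6 were C, no tagging could satisfy rule 2; so word 6 is V.
If word 9 were C, no tagging could satisfy rule 2; so word 9 is R.
That leaves exactly one tagging: P P P P R V N V R N.
Verifying each rule — rule 1 satisfied; rule 2 satisfied; rule 3 satisfied; rule 4 satisfied; rule 5 satisfied.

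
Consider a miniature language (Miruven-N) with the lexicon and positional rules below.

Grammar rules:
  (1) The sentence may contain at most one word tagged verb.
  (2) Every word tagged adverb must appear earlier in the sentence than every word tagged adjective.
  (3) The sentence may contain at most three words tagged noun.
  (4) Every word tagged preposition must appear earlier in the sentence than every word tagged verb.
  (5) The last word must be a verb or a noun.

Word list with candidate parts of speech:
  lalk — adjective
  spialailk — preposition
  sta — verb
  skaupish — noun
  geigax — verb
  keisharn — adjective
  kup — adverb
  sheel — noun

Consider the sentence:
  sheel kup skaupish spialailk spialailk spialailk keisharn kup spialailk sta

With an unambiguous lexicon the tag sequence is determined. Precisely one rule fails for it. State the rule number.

Fixed tagging: noun adverb noun preposition preposition preposition adjective adverb preposition verb.
Rule check: R1 ✓, R2 ✗, R3 ✓, R4 ✓, R5 ✓.
Only rule 2 fails.

2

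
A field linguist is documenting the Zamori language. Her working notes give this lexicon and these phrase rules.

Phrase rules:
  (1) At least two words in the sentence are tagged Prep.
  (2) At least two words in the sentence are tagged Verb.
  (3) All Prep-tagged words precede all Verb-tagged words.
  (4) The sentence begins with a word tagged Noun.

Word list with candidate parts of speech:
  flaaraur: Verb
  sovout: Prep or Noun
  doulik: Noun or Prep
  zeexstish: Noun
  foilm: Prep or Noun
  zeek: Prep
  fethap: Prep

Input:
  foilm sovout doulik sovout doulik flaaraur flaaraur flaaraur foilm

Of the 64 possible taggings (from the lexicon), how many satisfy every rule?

11

Candidates per position — 1:foilm {Prep,Noun}; 2:sovout {Prep,Noun}; 3:doulik {Noun,Prep}; 4:sovout {Prep,Noun}; 5:doulik {Noun,Prep}; 6:flaaraur {Verb}; 7:flaaraur {Verb}; 8:flaaraur {Verb}; 9:foilm {Prep,Noun}.
There are 64 candidate sequences in total.
Checking each against the rules leaves 11 sequences.
Count = 11.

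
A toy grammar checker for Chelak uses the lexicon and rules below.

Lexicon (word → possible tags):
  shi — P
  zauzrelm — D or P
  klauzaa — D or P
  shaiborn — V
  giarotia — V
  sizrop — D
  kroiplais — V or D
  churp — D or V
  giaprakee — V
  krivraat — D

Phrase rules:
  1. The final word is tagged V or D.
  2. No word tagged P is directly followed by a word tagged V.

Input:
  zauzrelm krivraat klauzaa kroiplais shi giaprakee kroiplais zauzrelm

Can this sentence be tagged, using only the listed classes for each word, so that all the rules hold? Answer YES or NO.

Candidates per position — 1:zauzrelm {D,P}; 2:krivraat {D}; 3:klauzaa {D,P}; 4:kroiplais {V,D}; 5:shi {P}; 6:giaprakee {V}; 7:kroiplais {V,D}; 8:zauzrelm {D,P}.
Rule 2 cannot be satisfied by any choice of tags from the lexicon.
So there is no consistent tagging.

NO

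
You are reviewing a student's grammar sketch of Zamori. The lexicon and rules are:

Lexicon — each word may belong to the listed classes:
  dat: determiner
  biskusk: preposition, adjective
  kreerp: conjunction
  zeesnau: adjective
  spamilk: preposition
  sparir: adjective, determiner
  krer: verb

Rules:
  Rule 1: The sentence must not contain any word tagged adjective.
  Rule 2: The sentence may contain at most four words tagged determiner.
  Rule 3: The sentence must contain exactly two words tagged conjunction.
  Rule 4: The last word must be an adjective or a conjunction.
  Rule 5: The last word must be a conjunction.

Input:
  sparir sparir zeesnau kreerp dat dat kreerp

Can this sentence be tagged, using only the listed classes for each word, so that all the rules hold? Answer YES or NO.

Candidates per position — 1:sparir {adjective,determiner}; 2:sparir {adjective,determiner}; 3:zeesnau {adjective}; 4:kreerp {conjunction}; 5:dat {determiner}; 6:dat {determiner}; 7:kreerp {conjunction}.
Rule 1 cannot be satisfied by any choice of tags from the lexicon.
So there is no consistent tagging.

NO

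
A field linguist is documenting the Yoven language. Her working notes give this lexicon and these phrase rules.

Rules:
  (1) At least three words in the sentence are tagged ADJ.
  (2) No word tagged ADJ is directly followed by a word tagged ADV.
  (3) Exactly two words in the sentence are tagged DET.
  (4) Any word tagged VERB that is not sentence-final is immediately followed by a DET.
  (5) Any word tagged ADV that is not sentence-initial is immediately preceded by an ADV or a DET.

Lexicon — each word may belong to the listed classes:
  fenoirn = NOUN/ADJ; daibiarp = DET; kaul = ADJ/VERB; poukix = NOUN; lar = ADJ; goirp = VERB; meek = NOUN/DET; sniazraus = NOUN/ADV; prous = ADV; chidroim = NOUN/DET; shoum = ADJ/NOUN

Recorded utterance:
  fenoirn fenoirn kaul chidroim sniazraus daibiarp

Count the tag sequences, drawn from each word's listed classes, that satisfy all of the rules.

2

Candidates per position — 1:fenoirn {NOUN,ADJ}; 2:fenoirn {NOUN,ADJ}; 3:kaul {ADJ,VERB}; 4:chidroim {NOUN,DET}; 5:sniazraus {NOUN,ADV}; 6:daibiarp {DET}.
There are 32 candidate sequences in total.
The sequences that satisfy every rule: ADJ ADJ ADJ DET NOUN DET; ADJ ADJ ADJ DET ADV DET.
Count = 2.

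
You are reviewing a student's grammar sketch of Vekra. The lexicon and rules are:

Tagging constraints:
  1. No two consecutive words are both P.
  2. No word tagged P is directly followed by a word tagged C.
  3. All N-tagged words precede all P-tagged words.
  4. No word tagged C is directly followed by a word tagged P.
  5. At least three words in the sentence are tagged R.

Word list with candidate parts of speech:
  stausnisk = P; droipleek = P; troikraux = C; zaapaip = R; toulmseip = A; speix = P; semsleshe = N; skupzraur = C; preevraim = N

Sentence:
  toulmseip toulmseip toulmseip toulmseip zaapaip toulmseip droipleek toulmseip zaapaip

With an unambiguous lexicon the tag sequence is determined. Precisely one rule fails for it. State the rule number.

Fixed tagging: A A A A R A P A R.
Checking each rule: R1 pass, R2 pass, R3 pass, R4 pass, R5 fail.
Only rule 5 fails.

5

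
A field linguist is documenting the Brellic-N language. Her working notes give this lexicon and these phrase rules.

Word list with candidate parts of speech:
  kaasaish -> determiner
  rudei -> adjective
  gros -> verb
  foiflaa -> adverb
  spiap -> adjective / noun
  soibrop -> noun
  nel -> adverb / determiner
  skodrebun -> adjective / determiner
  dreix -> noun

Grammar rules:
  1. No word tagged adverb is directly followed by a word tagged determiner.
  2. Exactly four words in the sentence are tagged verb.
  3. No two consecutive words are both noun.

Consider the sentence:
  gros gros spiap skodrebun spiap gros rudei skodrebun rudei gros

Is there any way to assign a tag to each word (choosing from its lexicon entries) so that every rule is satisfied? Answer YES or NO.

Candidates per position — 1:gros {verb}; 2:gros {verb}; 3:spiap {adjective,noun}; 4:skodrebun {adjective,determiner}; 5:spiap {adjective,noun}; 6:gros {verb}; 7:rudei {adjective}; 8:skodrebun {adjective,determiner}; 9:rudei {adjective}; 10:gros {verb}.
One satisfying assignment: verb verb noun adjective noun verb adjective adjective adjective verb.
Checking: rule 1 ok; rule 2 ok; rule 3 ok.

YES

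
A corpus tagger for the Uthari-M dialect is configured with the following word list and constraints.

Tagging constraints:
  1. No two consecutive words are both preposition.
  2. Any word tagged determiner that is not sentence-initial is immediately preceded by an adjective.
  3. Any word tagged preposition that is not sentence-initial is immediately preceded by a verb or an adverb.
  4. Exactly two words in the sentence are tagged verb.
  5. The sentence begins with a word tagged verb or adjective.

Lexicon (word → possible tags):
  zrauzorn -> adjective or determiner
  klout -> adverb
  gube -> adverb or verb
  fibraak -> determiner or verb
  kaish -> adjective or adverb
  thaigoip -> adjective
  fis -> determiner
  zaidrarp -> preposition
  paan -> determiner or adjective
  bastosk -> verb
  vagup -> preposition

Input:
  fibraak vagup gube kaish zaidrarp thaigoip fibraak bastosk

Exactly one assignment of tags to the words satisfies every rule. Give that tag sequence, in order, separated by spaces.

Candidates per position — 1:fibraak {determiner,verb}; 2:vagup {preposition}; 3:gube {adverb,verb}; 4:kaish {adjective,adverb}; 5:zaidrarp {preposition}; 6:thaigoip {adjective}; 7:fibraak {determiner,verb}; 8:bastosk {verb}.
Word 1 cannot be determiner — rule 3 would then fail for every completion. It is verb.
Word 3 cannot be verb — rule 4 would then fail for every completion. It is adverb.
Word 4 cannot be adjective — rule 3 would then fail for every completion. It is adverb.
Word 7 cannot be verb — rule 4 would then fail for every completion. It is determiner.
The only consistent sequence is: verb preposition adverb adverb preposition adjective determiner verb.
Rule-by-rule: rule 1 satisfied; rule 2 satisfied; rule 3 satisfied; rule 4 satisfied; rule 5 satisfied.

verb preposition adverb adverb preposition adjective determiner verb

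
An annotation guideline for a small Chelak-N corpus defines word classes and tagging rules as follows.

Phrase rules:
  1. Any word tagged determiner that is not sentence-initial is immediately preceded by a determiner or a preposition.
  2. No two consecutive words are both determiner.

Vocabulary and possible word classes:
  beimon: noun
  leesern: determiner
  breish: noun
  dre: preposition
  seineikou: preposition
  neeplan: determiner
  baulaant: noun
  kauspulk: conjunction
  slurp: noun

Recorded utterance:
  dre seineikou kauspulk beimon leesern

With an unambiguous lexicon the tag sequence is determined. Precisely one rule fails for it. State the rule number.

1

Fixed tagging: preposition preposition conjunction noun determiner.
Rule check: R1 fail, R2 pass.
Only rule 1 fails.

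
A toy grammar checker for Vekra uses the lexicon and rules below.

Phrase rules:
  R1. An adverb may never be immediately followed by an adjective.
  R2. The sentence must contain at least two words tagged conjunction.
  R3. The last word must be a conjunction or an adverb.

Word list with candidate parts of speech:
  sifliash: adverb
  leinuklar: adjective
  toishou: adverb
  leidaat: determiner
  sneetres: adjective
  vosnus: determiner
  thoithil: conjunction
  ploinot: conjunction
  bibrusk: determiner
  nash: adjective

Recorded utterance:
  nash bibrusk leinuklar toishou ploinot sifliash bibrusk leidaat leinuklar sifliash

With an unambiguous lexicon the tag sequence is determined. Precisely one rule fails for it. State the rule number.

2

Fixed tagging: adjective determiner adjective adverb conjunction adverb determiner determiner adjective adverb.
Rule check: R1 ok, R2 fails, R3 ok.
Only rule 2 fails.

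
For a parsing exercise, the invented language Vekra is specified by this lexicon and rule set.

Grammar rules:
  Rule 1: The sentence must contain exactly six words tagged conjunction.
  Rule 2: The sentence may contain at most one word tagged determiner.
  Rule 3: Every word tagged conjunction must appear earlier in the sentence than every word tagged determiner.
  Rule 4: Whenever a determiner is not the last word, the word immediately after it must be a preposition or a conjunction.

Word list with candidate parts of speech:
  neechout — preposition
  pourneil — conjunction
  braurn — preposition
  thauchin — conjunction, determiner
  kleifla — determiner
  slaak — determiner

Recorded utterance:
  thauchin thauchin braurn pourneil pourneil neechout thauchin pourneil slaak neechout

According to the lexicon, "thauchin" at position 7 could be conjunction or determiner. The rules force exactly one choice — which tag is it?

Candidates per position — 1:thauchin {conjunction,determiner}; 2:thauchin {conjunction,determiner}; 3:braurn {preposition}; 4:pourneil {conjunction}; 5:pourneil {conjunction}; 6:neechout {preposition}; 7:thauchin {conjunction,determiner}; 8:pourneil {conjunction}; 9:slaak {determiner}; 10:neechout {preposition}.
At position 1, choosing determiner makes rule 1 impossible to satisfy; hence conjunction.
At position 2, choosing determiner makes rule 1 impossible to satisfy; hence conjunction.
At position 7, choosing determiner makes rule 1 impossible to satisfy; hence conjunction.
That leaves exactly one tagging: conjunction conjunction preposition conjunction conjunction preposition conjunction conjunction determiner preposition.
Verifying each rule — rule 1 satisfied; rule 2 satisfied; rule 3 satisfied; rule 4 satisfied.

conjunction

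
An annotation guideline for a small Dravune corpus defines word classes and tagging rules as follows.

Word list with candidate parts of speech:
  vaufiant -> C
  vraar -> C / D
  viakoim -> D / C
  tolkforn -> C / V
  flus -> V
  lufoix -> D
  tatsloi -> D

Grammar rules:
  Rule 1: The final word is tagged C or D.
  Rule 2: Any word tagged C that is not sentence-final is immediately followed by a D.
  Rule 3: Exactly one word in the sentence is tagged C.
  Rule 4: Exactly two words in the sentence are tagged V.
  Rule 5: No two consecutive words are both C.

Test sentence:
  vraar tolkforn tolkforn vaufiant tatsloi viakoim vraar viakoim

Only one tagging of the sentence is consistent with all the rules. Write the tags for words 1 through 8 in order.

Candidates per position — 1:vraar {C,D}; 2:tolkforn {C,V}; 3:tolkforn {C,V}; 4:vaufiant {C}; 5:tatsloi {D}; 6:viakoim {D,C}; 7:vraar {C,D}; 8:viakoim {D,C}.
If word 1 were C, no tagging could satisfy rule 2; so word 1 is D.
If word 2 were C, no tagging could satisfy rule 2; so word 2 is V.
If word 3 were C, no tagging could satisfy rule 2; so word 3 is V.
If word 6 were C, no tagging could satisfy rule 3; so word 6 is D.
If word 7 were C, no tagging could satisfy rule 3; so word 7 is D.
If word 8 were C, no tagging could satisfy rule 3; so word 8 is D.
The unique satisfying tagging is: D V V C D D D D.
Rule-by-rule: rule 1 ok; rule 2 ok; rule 3 ok; rule 4 ok; rule 5 ok.

D V V C D D D D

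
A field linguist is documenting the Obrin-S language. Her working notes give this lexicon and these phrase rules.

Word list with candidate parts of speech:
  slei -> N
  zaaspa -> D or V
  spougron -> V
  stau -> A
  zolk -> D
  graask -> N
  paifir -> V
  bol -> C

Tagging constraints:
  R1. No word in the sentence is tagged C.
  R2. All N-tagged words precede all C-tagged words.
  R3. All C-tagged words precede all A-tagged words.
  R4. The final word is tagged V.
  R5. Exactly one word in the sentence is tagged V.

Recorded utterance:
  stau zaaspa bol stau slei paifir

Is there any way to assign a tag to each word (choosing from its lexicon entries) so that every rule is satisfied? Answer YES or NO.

Candidates per position — 1:stau {A}; 2:zaaspa {D,V}; 3:bol {C}; 4:stau {A}; 5:slei {N}; 6:paifir {V}.
Rule 1 cannot be satisfied by any choice of tags from the lexicon.
So there is no consistent tagging.

NO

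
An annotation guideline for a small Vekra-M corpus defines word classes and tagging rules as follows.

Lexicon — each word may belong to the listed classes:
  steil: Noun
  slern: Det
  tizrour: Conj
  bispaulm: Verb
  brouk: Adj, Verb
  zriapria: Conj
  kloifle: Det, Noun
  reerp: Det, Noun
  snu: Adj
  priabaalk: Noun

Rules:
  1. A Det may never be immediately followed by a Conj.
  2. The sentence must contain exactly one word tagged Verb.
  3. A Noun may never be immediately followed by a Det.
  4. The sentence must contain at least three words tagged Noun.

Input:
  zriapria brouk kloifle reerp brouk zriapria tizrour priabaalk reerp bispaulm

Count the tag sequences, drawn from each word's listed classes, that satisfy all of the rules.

2

Candidates per position — 1:zriapria {Conj}; 2:brouk {Adj,Verb}; 3:kloifle {Det,Noun}; 4:reerp {Det,Noun}; 5:brouk {Adj,Verb}; 6:zriapria {Conj}; 7:tizrour {Conj}; 8:priabaalk {Noun}; 9:reerp {Det,Noun}; 10:bispaulm {Verb}.
There are 32 candidate sequences in total.
The sequences that satisfy every rule: Conj Adj Det Noun Adj Conj Conj Noun Noun Verb; Conj Adj Noun Noun Adj Conj Conj Noun Noun Verb.
Count = 2.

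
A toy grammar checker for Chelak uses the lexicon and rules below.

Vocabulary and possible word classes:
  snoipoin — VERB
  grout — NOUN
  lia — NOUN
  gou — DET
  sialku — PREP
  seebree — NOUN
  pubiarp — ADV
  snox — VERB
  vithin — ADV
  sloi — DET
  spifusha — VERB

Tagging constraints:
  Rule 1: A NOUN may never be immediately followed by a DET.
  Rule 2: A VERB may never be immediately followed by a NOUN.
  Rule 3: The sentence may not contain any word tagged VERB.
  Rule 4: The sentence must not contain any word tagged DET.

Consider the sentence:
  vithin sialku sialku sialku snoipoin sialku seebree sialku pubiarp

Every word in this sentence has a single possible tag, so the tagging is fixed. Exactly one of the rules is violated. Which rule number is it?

Fixed tagging: ADV PREP PREP PREP VERB PREP NOUN PREP ADV.
Checking each rule: R1 ok, R2 ok, R3 fails, R4 ok.
Only rule 3 fails.

3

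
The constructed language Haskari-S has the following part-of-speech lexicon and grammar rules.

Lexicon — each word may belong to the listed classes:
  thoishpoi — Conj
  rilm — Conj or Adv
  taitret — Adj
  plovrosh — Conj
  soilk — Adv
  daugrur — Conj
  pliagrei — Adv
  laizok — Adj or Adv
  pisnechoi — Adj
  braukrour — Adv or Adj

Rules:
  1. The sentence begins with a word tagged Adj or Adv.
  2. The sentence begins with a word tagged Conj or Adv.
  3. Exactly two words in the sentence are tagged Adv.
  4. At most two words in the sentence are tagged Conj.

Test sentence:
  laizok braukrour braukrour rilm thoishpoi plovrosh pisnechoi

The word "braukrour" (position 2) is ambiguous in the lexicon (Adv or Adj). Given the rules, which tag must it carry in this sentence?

Candidates per position — 1:laizok {Adj,Adv}; 2:braukrour {Adv,Adj}; 3:braukrour {Adv,Adj}; 4:rilm {Conj,Adv}; 5:thoishpoi {Conj}; 6:plovrosh {Conj}; 7:pisnechoi {Adj}.
Position 1: tagging it Adj would leave rule 2 unsatisfiable, so it must be Adv.
Position 4: tagging it Conj would leave rule 4 unsatisfiable, so it must be Adv.
Position 2: tagging it Adv would leave rule 3 unsatisfiable, so it must be Adj.
Position 3: tagging it Adv would leave rule 3 unsatisfiable, so it must be Adj.
The unique satisfying tagging is: Adv Adj Adj Adv Conj Conj Adj.
Check: rule 1 satisfied; rule 2 satisfied; rule 3 satisfied; rule 4 satisfied.

Adj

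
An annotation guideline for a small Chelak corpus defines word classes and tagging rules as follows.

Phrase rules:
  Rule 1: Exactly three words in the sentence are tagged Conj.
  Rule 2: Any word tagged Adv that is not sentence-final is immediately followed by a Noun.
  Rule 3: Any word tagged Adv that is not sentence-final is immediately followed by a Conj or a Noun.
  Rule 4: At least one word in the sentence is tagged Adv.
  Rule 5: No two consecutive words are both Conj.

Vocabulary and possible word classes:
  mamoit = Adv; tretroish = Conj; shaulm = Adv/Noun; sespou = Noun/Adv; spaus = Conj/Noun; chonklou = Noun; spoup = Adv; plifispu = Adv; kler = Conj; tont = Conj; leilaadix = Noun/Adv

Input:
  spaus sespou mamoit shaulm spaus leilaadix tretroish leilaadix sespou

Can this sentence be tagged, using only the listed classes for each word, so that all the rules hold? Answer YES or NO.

YES

Candidates per position — 1:spaus {Conj,Noun}; 2:sespou {Noun,Adv}; 3:mamoit {Adv}; 4:shaulm {Adv,Noun}; 5:spaus {Conj,Noun}; 6:leilaadix {Noun,Adv}; 7:tretroish {Conj}; 8:leilaadix {Noun,Adv}; 9:sespou {Noun,Adv}.
One satisfying assignment: Conj Noun Adv Noun Conj Noun Conj Noun Noun.
Check: rule 1 ✓; rule 2 ✓; rule 3 ✓; rule 4 ✓; rule 5 ✓.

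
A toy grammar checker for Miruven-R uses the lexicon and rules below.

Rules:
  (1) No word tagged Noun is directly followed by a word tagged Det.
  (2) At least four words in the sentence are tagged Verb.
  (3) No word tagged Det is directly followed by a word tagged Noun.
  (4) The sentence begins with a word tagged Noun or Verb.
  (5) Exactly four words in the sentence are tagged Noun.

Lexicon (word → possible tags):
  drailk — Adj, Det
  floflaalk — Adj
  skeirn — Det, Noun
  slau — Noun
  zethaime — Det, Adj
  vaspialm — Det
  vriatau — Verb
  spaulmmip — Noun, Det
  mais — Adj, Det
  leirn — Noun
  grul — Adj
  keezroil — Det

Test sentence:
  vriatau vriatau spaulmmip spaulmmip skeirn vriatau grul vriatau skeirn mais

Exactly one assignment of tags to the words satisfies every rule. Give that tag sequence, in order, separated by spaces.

Verb Verb Noun Noun Noun Verb Adj Verb Noun Adj

Candidates per position — 1:vriatau {Verb}; 2:vriatau {Verb}; 3:spaulmmip {Noun,Det}; 4:spaulmmip {Noun,Det}; 5:skeirn {Det,Noun}; 6:vriatau {Verb}; 7:grul {Adj}; 8:vriatau {Verb}; 9:skeirn {Det,Noun}; 10:mais {Adj,Det}.
Word 3 cannot be Det — rule 5 would then fail for every completion. It is Noun.
Word 4 cannot be Det — rule 1 would then fail for every completion. It is Noun.
Word 5 cannot be Det — rule 1 would then fail for every completion. It is Noun.
Word 9 cannot be Det — rule 5 would then fail for every completion. It is Noun.
Word 10 cannot be Det — rule 1 would then fail for every completion. It is Adj.
The only consistent sequence is: Verb Verb Noun Noun Noun Verb Adj Verb Noun Adj.
Rule-by-rule: rule 1 holds; rule 2 holds; rule 3 holds; rule 4 holds; rule 5 holds.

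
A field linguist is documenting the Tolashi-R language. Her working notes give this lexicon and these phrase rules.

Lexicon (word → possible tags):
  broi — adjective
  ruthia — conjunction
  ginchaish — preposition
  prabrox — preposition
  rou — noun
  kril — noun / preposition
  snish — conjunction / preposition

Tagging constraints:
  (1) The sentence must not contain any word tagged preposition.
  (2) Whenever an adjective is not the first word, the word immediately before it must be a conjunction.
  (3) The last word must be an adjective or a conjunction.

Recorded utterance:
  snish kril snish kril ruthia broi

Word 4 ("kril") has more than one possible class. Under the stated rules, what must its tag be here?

Candidates per position — 1:snish {conjunction,preposition}; 2:kril {noun,preposition}; 3:snish {conjunction,preposition}; 4:kril {noun,preposition}; 5:ruthia {conjunction}; 6:broi {adjective}.
Position 1: tagging it preposition would leave rule 1 unsatisfiable, so it must be conjunction.
Position 2: tagging it preposition would leave rule 1 unsatisfiable, so it must be noun.
Position 3: tagging it preposition would leave rule 1 unsatisfiable, so it must be conjunction.
Position 4: tagging it preposition would leave rule 1 unsatisfiable, so it must be noun.
The only consistent sequence is: conjunction noun conjunction noun conjunction adjective.
Verifying each rule — rule 1 ok; rule 2 ok; rule 3 ok.

noun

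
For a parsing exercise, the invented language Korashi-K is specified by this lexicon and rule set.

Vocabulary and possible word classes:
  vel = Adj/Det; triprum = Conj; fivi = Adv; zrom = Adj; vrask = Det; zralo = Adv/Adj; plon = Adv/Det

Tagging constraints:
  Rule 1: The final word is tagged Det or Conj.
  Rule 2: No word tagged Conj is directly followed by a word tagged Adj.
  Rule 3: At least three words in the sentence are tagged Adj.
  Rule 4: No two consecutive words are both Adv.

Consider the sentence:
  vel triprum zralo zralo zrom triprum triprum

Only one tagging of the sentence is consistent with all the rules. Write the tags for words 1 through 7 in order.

Candidates per position — 1:vel {Adj,Det}; 2:triprum {Conj}; 3:zralo {Adv,Adj}; 4:zralo {Adv,Adj}; 5:zrom {Adj}; 6:triprum {Conj}; 7:triprum {Conj}.
Word 3 cannot be Adj — rule 2 would then fail for every completion. It is Adv.
Word 4 cannot be Adv — rule 3 would then fail for every completion. It is Adj.
Word 1 cannot be Det — rule 3 would then fail for every completion. It is Adj.
That leaves exactly one tagging: Adj Conj Adv Adj Adj Conj Conj.
Check: rule 1 ok; rule 2 ok; rule 3 ok; rule 4 ok.

Adj Conj Adv Adj Adj Conj Conj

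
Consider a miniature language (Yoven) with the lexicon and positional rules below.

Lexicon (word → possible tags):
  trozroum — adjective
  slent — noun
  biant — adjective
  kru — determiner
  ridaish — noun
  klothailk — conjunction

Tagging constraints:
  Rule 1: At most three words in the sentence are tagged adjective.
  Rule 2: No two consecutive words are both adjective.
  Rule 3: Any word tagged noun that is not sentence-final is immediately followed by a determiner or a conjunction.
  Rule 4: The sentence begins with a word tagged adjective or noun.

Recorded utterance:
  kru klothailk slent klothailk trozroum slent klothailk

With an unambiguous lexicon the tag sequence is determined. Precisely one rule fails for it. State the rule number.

4

Fixed tagging: determiner conjunction noun conjunction adjective noun conjunction.
Rule check: R1 holds, R2 holds, R3 holds, R4 violated.
Only rule 4 fails.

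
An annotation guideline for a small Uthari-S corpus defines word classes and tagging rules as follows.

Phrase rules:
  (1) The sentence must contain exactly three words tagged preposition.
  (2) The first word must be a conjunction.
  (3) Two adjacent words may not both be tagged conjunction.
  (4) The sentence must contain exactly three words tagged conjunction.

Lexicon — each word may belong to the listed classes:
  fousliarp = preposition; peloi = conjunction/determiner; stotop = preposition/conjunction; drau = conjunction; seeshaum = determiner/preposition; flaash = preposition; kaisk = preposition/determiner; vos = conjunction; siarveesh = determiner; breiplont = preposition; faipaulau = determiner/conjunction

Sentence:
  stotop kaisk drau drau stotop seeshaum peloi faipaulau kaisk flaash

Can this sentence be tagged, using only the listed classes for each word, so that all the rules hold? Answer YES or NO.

NO

Candidates per position — 1:stotop {preposition,conjunction}; 2:kaisk {preposition,determiner}; 3:drau {conjunction}; 4:drau {conjunction}; 5:stotop {preposition,conjunction}; 6:seeshaum {determiner,preposition}; 7:peloi {conjunction,determiner}; 8:faipaulau {determiner,conjunction}; 9:kaisk {preposition,determiner}; 10:flaash {preposition}.
Rule 3 cannot be satisfied by any choice of tags from the lexicon.
So there is no consistent tagging.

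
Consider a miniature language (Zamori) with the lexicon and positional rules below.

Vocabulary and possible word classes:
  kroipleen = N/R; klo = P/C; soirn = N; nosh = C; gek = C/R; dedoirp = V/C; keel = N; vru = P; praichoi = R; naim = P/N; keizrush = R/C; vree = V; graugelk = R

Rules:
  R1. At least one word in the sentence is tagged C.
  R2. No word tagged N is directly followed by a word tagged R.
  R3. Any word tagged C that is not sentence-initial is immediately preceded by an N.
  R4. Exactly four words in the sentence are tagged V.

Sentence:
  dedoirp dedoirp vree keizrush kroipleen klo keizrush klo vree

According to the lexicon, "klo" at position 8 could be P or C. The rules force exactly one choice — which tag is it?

Candidates per position — 1:dedoirp {V,C}; 2:dedoirp {V,C}; 3:vree {V}; 4:keizrush {R,C}; 5:kroipleen {N,R}; 6:klo {P,C}; 7:keizrush {R,C}; 8:klo {P,C}; 9:vree {V}.
Position 1: C is ruled out by rule 4; that leaves V.
Position 2: C is ruled out by rule 3; that leaves V.
Position 4: C is ruled out by rule 3; that leaves R.
Position 7: C is ruled out by rule 3; that leaves R.
Position 8: C is ruled out by rule 3; that leaves P.
Position 6: P is ruled out by rule 1; that leaves C.
Position 5: R is ruled out by rule 3; that leaves N.
So the tagging must be: V V V R N C R P V.
Check: rule 1 ok; rule 2 ok; rule 3 ok; rule 4 ok.

P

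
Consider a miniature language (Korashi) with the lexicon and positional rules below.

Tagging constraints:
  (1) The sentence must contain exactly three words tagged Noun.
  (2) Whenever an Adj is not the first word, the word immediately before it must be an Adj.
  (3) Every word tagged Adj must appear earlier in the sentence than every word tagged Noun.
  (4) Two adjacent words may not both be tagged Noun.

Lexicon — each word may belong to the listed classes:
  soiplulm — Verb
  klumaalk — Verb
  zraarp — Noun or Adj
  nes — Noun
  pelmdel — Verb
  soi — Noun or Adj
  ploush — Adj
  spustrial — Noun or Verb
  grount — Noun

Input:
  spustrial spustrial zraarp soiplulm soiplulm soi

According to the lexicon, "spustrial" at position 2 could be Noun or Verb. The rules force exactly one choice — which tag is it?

Candidates per position — 1:spustrial {Noun,Verb}; 2:spustrial {Noun,Verb}; 3:zraarp {Noun,Adj}; 4:soiplulm {Verb}; 5:soiplulm {Verb}; 6:soi {Noun,Adj}.
Position 3: tagging it Adj would leave rule 2 unsatisfiable, so it must be Noun.
Position 6: tagging it Adj would leave rule 2 unsatisfiable, so it must be Noun.
Position 2: tagging it Noun would leave rule 4 unsatisfiable, so it must be Verb.
Position 1: tagging it Verb would leave rule 1 unsatisfiable, so it must be Noun.
The only consistent sequence is: Noun Verb Noun Verb Verb Noun.
Check: rule 1 ok; rule 2 ok; rule 3 ok; rule 4 ok.

Verb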